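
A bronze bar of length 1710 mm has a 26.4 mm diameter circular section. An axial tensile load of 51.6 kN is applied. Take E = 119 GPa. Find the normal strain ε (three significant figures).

A = 547.4 mm².
σ = N/A = 94.27 MPa; ε = σ/E = 94.27/119000 = 7.921e-04.

7.92e-04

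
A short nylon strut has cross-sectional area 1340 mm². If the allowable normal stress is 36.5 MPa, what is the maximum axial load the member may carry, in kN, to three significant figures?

48.9 kN

P_max = σ_allow · A = 36.5 · 1340 = 48910 N = 48.91 kN.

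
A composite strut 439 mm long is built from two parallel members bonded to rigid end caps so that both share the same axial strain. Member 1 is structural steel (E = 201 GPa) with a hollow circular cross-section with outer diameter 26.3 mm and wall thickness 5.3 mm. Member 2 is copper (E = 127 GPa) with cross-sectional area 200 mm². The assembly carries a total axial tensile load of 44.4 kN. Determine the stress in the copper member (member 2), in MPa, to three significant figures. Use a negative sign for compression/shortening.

A_1 = 349.7 mm².
Equal strain + equilibrium ⇒ each member carries load in proportion to AE: A₁E₁ = 70280000 N, A₂E₂ = 25400000 N, ΣAE = 95680000 N.
σ₂ = P·E₂/ΣAE = 44400·127000/95680000 = 58.93 MPa.

58.9 MPa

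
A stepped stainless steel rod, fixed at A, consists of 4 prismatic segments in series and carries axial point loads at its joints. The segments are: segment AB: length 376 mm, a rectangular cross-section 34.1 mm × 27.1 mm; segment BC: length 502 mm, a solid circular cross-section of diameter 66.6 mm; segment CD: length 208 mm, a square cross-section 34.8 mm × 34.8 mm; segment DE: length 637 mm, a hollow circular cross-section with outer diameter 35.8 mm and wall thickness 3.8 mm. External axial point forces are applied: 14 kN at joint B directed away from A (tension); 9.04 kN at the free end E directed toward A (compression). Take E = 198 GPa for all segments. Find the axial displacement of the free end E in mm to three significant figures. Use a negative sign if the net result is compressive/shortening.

-0.0804 mm

Internal axial forces (sectioning from the free end, tension +): N_DE = -9.04 kN, N_CD = -9.04 kN, N_BC = -9.04 kN, N_AB = 4.96 kN.
A_AB = 924.1 mm².
A_BC = 3484 mm².
A_CD = 1211 mm².
A_DE = 382 mm².
δ_AB = 4960·376/(924.1·198000) = 0.01019 mm
δ_BC = -9040·502/(3484·198000) = -0.006579 mm
δ_CD = -9040·208/(1211·198000) = -0.007842 mm
δ_DE = -9040·637/(382·198000) = -0.07613 mm
δ = Σδ_i = -0.08036 mm.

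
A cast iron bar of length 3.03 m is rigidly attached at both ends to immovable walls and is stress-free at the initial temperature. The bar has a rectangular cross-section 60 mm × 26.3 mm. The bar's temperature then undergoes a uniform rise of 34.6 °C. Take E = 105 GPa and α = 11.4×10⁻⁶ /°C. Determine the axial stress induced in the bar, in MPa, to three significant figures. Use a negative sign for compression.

Free thermal expansion αLΔT = 11.4e-6 · 3030 · 34.6 = 1.195 mm.
The walls impose strain ε = −(1.195)/3030 = -3.9444e-04; σ = Eε = 105000 · -3.9444e-04 = -41.42 MPa.

-41.4 MPa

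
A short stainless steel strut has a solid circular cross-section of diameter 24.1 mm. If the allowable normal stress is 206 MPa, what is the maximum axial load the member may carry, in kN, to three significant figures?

A = 456.2 mm².
P_max = σ_allow · A = 206 · 456.2 = 93970 N = 93.97 kN.

94.0 kN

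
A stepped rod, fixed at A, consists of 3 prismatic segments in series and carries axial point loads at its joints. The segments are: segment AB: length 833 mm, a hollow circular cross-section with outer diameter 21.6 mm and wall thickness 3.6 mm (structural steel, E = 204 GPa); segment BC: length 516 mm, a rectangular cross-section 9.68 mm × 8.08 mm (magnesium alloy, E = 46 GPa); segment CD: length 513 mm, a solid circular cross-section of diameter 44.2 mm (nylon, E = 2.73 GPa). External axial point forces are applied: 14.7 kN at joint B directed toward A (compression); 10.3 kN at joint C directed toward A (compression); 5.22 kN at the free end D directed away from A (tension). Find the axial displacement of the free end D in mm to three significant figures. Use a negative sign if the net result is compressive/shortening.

Internal axial forces (sectioning from the free end, tension +): N_CD = 5.22 kN, N_BC = -5.08 kN, N_AB = -19.78 kN.
A_AB = 203.6 mm².
A_BC = 78.21 mm².
A_CD = 1534 mm².
δ_AB = -19780·833/(203.6·204000) = -0.3967 mm
δ_BC = -5080·516/(78.21·46000) = -0.7286 mm
δ_CD = 5220·513/(1534·2730) = 0.6393 mm
δ = Σδ_i = -0.486 mm.

-0.486 mm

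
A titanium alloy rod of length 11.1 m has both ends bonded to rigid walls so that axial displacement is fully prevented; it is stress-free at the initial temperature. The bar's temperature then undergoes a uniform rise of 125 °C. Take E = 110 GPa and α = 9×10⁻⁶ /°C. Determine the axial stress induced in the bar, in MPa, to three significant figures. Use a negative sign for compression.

-124 MPa

Free thermal expansion αLΔT = 9e-6 · 11100 · 125 = 12.49 mm.
The walls impose strain ε = −(12.49)/11100 = -1.1250e-03; σ = Eε = 110000 · -1.1250e-03 = -123.8 MPa.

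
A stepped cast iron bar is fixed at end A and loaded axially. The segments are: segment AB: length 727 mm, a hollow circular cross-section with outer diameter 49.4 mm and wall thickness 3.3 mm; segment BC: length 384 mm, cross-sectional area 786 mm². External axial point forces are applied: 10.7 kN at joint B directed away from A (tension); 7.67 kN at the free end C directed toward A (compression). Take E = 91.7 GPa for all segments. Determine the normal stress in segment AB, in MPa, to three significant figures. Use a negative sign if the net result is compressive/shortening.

6.34 MPa

Internal axial forces (sectioning from the free end, tension +): N_BC = -7.67 kN, N_AB = 3.03 kN.
A_AB = 477.9 mm².
σ_AB = N_AB/A_AB = 3030/477.9 = 6.34 MPa.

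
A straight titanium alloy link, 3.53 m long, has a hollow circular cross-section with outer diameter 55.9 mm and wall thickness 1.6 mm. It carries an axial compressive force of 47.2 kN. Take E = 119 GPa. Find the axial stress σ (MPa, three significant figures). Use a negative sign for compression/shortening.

A = 272.9 mm².
σ = N/A = -47200/272.9 = -172.9 MPa.

-173 MPa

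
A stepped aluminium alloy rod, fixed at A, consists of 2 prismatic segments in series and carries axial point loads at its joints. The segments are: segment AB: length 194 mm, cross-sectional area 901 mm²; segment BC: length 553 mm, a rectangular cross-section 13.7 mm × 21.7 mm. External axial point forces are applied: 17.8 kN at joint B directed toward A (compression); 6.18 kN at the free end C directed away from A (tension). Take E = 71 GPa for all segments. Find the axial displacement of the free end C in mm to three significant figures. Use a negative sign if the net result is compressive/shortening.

0.127 mm

Internal axial forces (sectioning from the free end, tension +): N_BC = 6.18 kN, N_AB = -11.62 kN.
A_BC = 297.3 mm².
δ_AB = -11620·194/(901·71000) = -0.03524 mm
δ_BC = 6180·553/(297.3·71000) = 0.1619 mm
δ = Σδ_i = 0.1267 mm.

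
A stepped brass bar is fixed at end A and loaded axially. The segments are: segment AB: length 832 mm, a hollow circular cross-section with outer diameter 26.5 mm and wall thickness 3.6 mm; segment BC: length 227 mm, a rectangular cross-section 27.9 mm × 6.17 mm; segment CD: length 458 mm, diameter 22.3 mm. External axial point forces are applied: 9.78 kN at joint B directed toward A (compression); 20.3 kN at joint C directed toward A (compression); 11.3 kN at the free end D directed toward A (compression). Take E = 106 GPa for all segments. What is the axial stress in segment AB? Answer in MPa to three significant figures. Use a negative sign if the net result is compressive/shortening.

Internal axial forces (sectioning from the free end, tension +): N_CD = -11.3 kN, N_BC = -31.6 kN, N_AB = -41.38 kN.
A_AB = 259 mm².
σ_AB = N_AB/A_AB = -41380/259 = -159.8 MPa.

-160 MPa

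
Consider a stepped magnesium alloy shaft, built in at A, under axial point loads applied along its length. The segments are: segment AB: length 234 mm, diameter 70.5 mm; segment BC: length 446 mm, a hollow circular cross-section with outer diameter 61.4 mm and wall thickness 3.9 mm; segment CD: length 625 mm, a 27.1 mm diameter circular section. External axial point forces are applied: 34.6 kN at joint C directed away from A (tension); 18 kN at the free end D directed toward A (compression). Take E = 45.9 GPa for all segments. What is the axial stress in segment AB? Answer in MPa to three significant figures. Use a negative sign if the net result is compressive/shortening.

Internal axial forces (sectioning from the free end, tension +): N_CD = -18 kN, N_BC = 16.6 kN, N_AB = 16.6 kN.
A_AB = 3904 mm².
σ_AB = N_AB/A_AB = 16600/3904 = 4.252 MPa.

4.25 MPa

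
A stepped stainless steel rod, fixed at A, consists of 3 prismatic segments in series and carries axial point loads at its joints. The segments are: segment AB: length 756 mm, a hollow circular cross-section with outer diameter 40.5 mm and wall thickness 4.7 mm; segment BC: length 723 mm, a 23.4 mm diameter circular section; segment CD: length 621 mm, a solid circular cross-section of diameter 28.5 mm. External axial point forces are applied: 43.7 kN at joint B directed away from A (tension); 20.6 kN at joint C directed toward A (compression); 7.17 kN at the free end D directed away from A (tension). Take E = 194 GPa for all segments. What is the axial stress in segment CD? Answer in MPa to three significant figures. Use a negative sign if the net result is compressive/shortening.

11.2 MPa

Internal axial forces (sectioning from the free end, tension +): N_CD = 7.17 kN, N_BC = -13.43 kN, N_AB = 30.27 kN.
A_CD = 637.9 mm².
σ_CD = N_CD/A_CD = 7170/637.9 = 11.24 MPa.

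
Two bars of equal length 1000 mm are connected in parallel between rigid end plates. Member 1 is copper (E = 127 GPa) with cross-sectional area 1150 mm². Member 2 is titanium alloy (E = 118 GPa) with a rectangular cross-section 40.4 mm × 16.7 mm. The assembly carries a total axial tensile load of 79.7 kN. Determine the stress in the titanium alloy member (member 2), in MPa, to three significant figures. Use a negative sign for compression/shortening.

41.7 MPa

A_2 = 674.7 mm².
Equal strain + equilibrium ⇒ each member carries load in proportion to AE: A₁E₁ = 146000000 N, A₂E₂ = 79610000 N, ΣAE = 225700000 N.
σ₂ = P·E₂/ΣAE = 79700·118000/225700000 = 41.68 MPa.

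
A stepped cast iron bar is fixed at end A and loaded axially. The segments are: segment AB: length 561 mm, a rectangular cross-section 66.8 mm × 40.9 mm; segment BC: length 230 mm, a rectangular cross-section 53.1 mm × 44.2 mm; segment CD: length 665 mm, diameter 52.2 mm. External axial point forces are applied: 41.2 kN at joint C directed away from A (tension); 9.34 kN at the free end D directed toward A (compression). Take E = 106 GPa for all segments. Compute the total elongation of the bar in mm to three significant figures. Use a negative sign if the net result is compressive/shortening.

Internal axial forces (sectioning from the free end, tension +): N_CD = -9.34 kN, N_BC = 31.86 kN, N_AB = 31.86 kN.
A_AB = 2732 mm².
A_BC = 2347 mm².
A_CD = 2140 mm².
δ_AB = 31860·561/(2732·106000) = 0.06172 mm
δ_BC = 31860·230/(2347·106000) = 0.02945 mm
δ_CD = -9340·665/(2140·106000) = -0.02738 mm
δ = Σδ_i = 0.06379 mm.

0.0638 mm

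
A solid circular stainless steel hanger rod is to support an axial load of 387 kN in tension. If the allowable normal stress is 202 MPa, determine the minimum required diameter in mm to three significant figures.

Required area A ≥ P/σ_allow = 387000/202 = 1916 mm².
For a solid circular section, d ≥ √(4A/π) = 49.39 mm.

49.4 mm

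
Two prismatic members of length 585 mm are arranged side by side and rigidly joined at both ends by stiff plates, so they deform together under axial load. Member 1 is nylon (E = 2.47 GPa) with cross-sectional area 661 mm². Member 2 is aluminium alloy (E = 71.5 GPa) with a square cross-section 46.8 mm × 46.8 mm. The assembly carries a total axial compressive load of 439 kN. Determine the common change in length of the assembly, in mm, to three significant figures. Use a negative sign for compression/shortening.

A_2 = 2190 mm².
Equal strain + equilibrium ⇒ each member carries load in proportion to AE: A₁E₁ = 1633000 N, A₂E₂ = 156600000 N, ΣAE = 158200000 N.
δ = PL/ΣAE = -439000·585/158200000 = -1.623 mm.

-1.62 mm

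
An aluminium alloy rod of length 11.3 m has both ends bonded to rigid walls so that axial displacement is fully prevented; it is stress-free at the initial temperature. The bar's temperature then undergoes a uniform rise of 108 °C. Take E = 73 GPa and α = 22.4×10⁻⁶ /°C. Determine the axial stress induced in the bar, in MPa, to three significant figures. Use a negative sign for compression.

-177 MPa

Free thermal expansion αLΔT = 22.4e-6 · 11300 · 108 = 27.34 mm.
The walls impose strain ε = −(27.34)/11300 = -2.4192e-03; σ = Eε = 73000 · -2.4192e-03 = -176.6 MPa.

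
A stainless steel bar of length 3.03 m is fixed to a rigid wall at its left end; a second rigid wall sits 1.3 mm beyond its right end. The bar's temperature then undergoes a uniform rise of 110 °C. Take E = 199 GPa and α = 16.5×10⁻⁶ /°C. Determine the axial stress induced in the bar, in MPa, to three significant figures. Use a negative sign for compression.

-276 MPa

Free thermal expansion αLΔT = 16.5e-6 · 3030 · 110 = 5.499 mm.
The walls engage after the gap closes; constrained expansion = 5.499 − 1.3 = 4.199 mm.
The walls impose strain ε = −(4.199)/3030 = -1.3860e-03; σ = Eε = 199000 · -1.3860e-03 = -275.8 MPa.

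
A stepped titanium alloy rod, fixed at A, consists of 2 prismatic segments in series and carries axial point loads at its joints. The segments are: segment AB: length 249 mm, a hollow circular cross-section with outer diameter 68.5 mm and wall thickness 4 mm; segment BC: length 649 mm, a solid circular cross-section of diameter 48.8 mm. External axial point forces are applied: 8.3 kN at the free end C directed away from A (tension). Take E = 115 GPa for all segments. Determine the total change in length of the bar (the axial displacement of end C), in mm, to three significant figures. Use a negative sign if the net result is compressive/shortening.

0.0472 mm

Internal axial forces (sectioning from the free end, tension +): N_BC = 8.3 kN, N_AB = 8.3 kN.
A_AB = 810.5 mm².
A_BC = 1870 mm².
δ_AB = 8300·249/(810.5·115000) = 0.02217 mm
δ_BC = 8300·649/(1870·115000) = 0.02504 mm
δ = Σδ_i = 0.04722 mm.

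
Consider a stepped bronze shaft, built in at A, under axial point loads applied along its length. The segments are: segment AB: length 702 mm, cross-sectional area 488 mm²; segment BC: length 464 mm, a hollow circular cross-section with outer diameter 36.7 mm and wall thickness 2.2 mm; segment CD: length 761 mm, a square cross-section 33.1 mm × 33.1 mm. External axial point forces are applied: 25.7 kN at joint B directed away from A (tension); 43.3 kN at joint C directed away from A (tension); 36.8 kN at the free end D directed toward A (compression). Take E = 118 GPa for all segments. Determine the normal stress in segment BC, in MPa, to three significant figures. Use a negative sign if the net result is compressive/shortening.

Internal axial forces (sectioning from the free end, tension +): N_CD = -36.8 kN, N_BC = 6.5 kN, N_AB = 32.2 kN.
A_BC = 238.4 mm².
σ_BC = N_BC/A_BC = 6500/238.4 = 27.26 MPa.

27.3 MPa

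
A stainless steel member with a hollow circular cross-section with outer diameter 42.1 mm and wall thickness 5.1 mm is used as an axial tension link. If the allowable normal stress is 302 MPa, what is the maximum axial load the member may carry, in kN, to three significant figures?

179 kN

A = 592.8 mm².
P_max = σ_allow · A = 302 · 592.8 = 179000 N = 179 kN.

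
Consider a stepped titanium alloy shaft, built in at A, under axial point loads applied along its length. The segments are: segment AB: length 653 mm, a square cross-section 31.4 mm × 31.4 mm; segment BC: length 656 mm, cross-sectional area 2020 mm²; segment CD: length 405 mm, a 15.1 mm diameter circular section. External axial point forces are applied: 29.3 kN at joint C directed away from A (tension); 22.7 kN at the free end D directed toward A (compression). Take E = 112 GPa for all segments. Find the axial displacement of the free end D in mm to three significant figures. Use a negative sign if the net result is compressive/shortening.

-0.400 mm

Internal axial forces (sectioning from the free end, tension +): N_CD = -22.7 kN, N_BC = 6.6 kN, N_AB = 6.6 kN.
A_AB = 986 mm².
A_CD = 179.1 mm².
δ_AB = 6600·653/(986·112000) = 0.03903 mm
δ_BC = 6600·656/(2020·112000) = 0.01914 mm
δ_CD = -22700·405/(179.1·112000) = -0.4584 mm
δ = Σδ_i = -0.4002 mm.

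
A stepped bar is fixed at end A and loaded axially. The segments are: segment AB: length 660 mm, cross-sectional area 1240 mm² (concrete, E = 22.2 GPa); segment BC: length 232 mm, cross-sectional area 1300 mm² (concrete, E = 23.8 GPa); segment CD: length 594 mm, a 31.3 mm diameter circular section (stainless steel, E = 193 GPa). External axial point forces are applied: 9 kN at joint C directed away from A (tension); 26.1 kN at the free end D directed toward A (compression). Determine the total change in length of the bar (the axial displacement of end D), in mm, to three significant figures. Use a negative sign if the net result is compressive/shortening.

-0.643 mm

Internal axial forces (sectioning from the free end, tension +): N_CD = -26.1 kN, N_BC = -17.1 kN, N_AB = -17.1 kN.
A_CD = 769.4 mm².
δ_AB = -17100·660/(1240·22200) = -0.41 mm
δ_BC = -17100·232/(1300·23800) = -0.1282 mm
δ_CD = -26100·594/(769.4·193000) = -0.1044 mm
δ = Σδ_i = -0.6426 mm.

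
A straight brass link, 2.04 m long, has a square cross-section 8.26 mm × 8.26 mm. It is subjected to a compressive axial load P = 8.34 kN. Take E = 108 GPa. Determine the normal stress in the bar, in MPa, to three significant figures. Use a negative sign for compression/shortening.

A = 68.23 mm².
σ = N/A = -8340/68.23 = -122.2 MPa.

-122 MPa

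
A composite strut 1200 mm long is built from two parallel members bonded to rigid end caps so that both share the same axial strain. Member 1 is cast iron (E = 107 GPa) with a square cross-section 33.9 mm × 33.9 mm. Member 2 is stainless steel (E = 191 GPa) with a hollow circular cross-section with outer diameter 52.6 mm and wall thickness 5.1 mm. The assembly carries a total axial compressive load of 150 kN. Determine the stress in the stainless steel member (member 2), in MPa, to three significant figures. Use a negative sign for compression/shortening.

-107 MPa

A_1 = 1149 mm².
A_2 = 761.1 mm².
Equal strain + equilibrium ⇒ each member carries load in proportion to AE: A₁E₁ = 123000000 N, A₂E₂ = 145400000 N, ΣAE = 268300000 N.
σ₂ = P·E₂/ΣAE = -150000·191000/268300000 = -106.8 MPa.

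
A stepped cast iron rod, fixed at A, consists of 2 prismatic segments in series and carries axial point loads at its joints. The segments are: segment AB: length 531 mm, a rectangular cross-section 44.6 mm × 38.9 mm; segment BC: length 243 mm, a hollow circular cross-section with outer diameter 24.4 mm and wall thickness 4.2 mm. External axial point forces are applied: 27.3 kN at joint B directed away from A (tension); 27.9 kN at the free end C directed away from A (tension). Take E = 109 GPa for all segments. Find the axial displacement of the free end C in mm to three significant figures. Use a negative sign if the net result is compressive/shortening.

0.388 mm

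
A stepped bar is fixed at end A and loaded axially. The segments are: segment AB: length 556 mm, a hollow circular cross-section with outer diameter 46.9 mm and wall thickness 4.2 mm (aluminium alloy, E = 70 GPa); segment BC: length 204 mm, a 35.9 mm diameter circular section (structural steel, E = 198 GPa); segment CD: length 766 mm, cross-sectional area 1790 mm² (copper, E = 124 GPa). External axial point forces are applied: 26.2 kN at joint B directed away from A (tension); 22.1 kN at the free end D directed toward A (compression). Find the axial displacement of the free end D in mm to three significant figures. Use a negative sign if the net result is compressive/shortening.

Internal axial forces (sectioning from the free end, tension +): N_CD = -22.1 kN, N_BC = -22.1 kN, N_AB = 4.1 kN.
A_AB = 563.4 mm².
A_BC = 1012 mm².
δ_AB = 4100·556/(563.4·70000) = 0.0578 mm
δ_BC = -22100·204/(1012·198000) = -0.02249 mm
δ_CD = -22100·766/(1790·124000) = -0.07627 mm
δ = Σδ_i = -0.04096 mm.

-0.0410 mm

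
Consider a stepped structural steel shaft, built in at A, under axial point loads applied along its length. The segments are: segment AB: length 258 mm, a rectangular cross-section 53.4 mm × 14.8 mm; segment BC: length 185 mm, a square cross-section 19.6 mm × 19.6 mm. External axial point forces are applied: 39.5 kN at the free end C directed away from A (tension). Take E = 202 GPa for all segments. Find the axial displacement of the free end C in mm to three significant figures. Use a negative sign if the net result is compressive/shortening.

0.158 mm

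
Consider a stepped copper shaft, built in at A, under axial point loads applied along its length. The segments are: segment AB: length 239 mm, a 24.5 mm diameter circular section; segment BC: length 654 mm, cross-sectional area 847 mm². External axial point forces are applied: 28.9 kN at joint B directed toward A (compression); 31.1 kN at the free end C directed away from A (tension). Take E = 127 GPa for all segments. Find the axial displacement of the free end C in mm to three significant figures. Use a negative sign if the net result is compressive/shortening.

0.198 mm

Internal axial forces (sectioning from the free end, tension +): N_BC = 31.1 kN, N_AB = 2.2 kN.
A_AB = 471.4 mm².
δ_AB = 2200·239/(471.4·127000) = 0.008782 mm
δ_BC = 31100·654/(847·127000) = 0.1891 mm
δ = Σδ_i = 0.1979 mm.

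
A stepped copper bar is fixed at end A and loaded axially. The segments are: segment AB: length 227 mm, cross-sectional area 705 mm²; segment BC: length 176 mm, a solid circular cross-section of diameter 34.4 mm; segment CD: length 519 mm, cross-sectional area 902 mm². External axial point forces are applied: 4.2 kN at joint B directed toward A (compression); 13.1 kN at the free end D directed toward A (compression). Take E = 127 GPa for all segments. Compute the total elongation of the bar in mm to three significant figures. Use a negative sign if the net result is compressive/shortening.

-0.123 mm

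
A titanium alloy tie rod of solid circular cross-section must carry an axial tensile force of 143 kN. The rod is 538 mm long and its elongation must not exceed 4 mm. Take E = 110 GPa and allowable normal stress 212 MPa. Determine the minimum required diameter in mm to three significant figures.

29.3 mm

Required area A ≥ P/σ_allow = 143000/212 = 674.5 mm².
For a solid circular section, d ≥ √(4A/π) = 29.31 mm.
Elongation limit: A ≥ PL/(Eδ_allow) = 143000·538/(110000·4) = 174.8 mm² ⇒ d ≥ 14.92 mm.
The stress limit governs.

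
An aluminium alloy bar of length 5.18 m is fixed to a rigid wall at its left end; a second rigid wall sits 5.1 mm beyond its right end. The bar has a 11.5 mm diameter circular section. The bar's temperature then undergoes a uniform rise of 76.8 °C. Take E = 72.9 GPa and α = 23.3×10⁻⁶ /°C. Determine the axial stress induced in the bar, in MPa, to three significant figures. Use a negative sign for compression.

-58.7 MPa

Free thermal expansion αLΔT = 23.3e-6 · 5180 · 76.8 = 9.269 mm.
The walls engage after the gap closes; constrained expansion = 9.269 − 5.1 = 4.169 mm.
The walls impose strain ε = −(4.169)/5180 = -8.0488e-04; σ = Eε = 72900 · -8.0488e-04 = -58.68 MPa.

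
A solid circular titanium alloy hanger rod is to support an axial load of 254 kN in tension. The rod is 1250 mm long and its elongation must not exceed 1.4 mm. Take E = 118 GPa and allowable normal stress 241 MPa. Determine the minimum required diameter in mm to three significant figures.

Required area A ≥ P/σ_allow = 254000/241 = 1054 mm².
For a solid circular section, d ≥ √(4A/π) = 36.63 mm.
Elongation limit: A ≥ PL/(Eδ_allow) = 254000·1250/(118000·1.4) = 1922 mm² ⇒ d ≥ 49.47 mm.
The elongation limit governs.

49.5 mm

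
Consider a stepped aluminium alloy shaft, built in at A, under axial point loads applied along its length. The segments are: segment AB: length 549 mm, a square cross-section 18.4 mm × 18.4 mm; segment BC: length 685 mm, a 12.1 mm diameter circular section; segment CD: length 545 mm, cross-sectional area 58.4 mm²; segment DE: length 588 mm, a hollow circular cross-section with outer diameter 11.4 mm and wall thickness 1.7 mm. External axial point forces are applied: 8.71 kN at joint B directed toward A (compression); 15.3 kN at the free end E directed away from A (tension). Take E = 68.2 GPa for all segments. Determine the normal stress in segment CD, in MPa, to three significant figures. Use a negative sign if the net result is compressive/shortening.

Internal axial forces (sectioning from the free end, tension +): N_DE = 15.3 kN, N_CD = 15.3 kN, N_BC = 15.3 kN, N_AB = 6.59 kN.
σ_CD = N_CD/A_CD = 15300/58.4 = 262 MPa.

262 MPa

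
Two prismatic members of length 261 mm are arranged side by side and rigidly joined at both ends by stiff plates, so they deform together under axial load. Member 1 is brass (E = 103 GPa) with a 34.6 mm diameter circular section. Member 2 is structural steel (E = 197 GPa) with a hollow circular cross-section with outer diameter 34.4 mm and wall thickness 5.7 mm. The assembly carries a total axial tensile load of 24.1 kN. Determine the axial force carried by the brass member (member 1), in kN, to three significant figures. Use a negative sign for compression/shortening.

A_1 = 940.2 mm².
A_2 = 513.9 mm².
Equal strain + equilibrium ⇒ each member carries load in proportion to AE: A₁E₁ = 96850000 N, A₂E₂ = 101200000 N, ΣAE = 198100000 N.
F₁ = P·A₁E₁/ΣAE = 24100·96850000/198100000 = 11780 N.

11.8 kN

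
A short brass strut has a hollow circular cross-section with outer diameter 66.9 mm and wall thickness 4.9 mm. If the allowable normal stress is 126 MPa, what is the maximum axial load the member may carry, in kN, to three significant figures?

120 kN

A = 954.4 mm².
P_max = σ_allow · A = 126 · 954.4 = 120300 N = 120.3 kN.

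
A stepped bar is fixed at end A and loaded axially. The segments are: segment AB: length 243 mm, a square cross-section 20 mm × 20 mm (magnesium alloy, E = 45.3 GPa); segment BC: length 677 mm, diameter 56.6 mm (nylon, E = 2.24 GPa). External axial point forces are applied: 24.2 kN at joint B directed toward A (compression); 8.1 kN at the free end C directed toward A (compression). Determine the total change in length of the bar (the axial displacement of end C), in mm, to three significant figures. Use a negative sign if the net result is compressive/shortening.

-1.41 mm

Internal axial forces (sectioning from the free end, tension +): N_BC = -8.1 kN, N_AB = -32.3 kN.
A_AB = 400 mm².
A_BC = 2516 mm².
δ_AB = -32300·243/(400·45300) = -0.4332 mm
δ_BC = -8100·677/(2516·2240) = -0.973 mm
δ = Σδ_i = -1.406 mm.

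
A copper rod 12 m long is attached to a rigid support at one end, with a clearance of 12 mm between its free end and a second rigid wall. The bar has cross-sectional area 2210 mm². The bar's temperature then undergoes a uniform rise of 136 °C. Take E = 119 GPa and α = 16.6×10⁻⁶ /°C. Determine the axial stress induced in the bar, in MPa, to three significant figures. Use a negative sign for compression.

Free thermal expansion αLΔT = 16.6e-6 · 12000 · 136 = 27.09 mm.
The walls engage after the gap closes; constrained expansion = 27.09 − 12 = 15.09 mm.
The walls impose strain ε = −(15.09)/12000 = -1.2576e-03; σ = Eε = 119000 · -1.2576e-03 = -149.7 MPa.

-150 MPa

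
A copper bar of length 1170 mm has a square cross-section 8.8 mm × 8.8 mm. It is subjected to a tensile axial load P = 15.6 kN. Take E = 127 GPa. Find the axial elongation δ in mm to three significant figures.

A = 77.44 mm².
δ_mech = NL/(AE) = 15600·1170/(77.44·127000) = 1.856 mm.

1.86 mm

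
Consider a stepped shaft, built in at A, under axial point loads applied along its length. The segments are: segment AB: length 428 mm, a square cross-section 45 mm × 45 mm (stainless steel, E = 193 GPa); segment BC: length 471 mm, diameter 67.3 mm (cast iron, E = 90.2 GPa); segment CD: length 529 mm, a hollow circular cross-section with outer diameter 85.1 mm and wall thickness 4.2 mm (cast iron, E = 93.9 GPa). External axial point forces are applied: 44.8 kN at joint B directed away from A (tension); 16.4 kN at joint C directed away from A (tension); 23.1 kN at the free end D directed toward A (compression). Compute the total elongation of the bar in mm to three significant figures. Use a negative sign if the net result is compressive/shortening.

Internal axial forces (sectioning from the free end, tension +): N_CD = -23.1 kN, N_BC = -6.7 kN, N_AB = 38.1 kN.
A_AB = 2025 mm².
A_BC = 3557 mm².
A_CD = 1067 mm².
δ_AB = 38100·428/(2025·193000) = 0.04172 mm
δ_BC = -6700·471/(3557·90200) = -0.009835 mm
δ_CD = -23100·529/(1067·93900) = -0.1219 mm
δ = Σδ_i = -0.09003 mm.

-0.0900 mm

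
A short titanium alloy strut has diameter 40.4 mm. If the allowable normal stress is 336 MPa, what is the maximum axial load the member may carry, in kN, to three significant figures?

431 kN

A = 1282 mm².
P_max = σ_allow · A = 336 · 1282 = 430700 N = 430.7 kN.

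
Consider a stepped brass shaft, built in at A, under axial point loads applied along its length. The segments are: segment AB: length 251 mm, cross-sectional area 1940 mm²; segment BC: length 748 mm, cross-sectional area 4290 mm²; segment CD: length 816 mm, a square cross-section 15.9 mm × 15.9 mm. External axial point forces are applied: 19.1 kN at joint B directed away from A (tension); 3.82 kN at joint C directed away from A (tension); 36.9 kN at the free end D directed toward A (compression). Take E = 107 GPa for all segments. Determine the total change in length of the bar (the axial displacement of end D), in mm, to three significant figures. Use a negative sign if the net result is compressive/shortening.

-1.18 mm

Internal axial forces (sectioning from the free end, tension +): N_CD = -36.9 kN, N_BC = -33.08 kN, N_AB = -13.98 kN.
A_CD = 252.8 mm².
δ_AB = -13980·251/(1940·107000) = -0.0169 mm
δ_BC = -33080·748/(4290·107000) = -0.0539 mm
δ_CD = -36900·816/(252.8·107000) = -1.113 mm
δ = Σδ_i = -1.184 mm.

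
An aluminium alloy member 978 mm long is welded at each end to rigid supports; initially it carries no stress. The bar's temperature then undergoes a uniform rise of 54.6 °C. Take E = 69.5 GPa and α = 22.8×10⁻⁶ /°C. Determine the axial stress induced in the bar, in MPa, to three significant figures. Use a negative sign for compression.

-86.5 MPa

Free thermal expansion αLΔT = 22.8e-6 · 978 · 54.6 = 1.217 mm.
The walls impose strain ε = −(1.217)/978 = -1.2449e-03; σ = Eε = 69500 · -1.2449e-03 = -86.52 MPa.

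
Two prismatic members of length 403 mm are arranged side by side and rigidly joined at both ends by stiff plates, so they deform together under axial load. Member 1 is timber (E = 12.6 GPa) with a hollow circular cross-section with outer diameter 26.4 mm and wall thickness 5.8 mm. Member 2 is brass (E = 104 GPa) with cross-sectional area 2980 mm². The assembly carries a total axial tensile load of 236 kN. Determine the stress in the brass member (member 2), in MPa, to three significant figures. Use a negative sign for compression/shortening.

78.0 MPa

A_1 = 375.4 mm².
Equal strain + equilibrium ⇒ each member carries load in proportion to AE: A₁E₁ = 4730000 N, A₂E₂ = 309900000 N, ΣAE = 314600000 N.
σ₂ = P·E₂/ΣAE = 236000·104000/314600000 = 78 MPa.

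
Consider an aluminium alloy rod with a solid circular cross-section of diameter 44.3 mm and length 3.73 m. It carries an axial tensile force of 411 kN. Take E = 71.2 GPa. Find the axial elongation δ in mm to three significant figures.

14.0 mm

A = 1541 mm².
δ_mech = NL/(AE) = 411000·3730/(1541·71200) = 13.97 mm.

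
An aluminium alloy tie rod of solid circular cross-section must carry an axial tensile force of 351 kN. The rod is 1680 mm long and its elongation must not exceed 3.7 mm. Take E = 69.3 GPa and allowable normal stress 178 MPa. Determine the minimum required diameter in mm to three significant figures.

54.1 mm

Required area A ≥ P/σ_allow = 351000/178 = 1972 mm².
For a solid circular section, d ≥ √(4A/π) = 50.11 mm.
Elongation limit: A ≥ PL/(Eδ_allow) = 351000·1680/(69300·3.7) = 2300 mm² ⇒ d ≥ 54.11 mm.
The elongation limit governs.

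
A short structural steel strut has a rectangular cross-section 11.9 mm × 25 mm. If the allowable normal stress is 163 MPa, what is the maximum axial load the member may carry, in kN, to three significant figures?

A = 297.5 mm².
P_max = σ_allow · A = 163 · 297.5 = 48490 N = 48.49 kN.

48.5 kN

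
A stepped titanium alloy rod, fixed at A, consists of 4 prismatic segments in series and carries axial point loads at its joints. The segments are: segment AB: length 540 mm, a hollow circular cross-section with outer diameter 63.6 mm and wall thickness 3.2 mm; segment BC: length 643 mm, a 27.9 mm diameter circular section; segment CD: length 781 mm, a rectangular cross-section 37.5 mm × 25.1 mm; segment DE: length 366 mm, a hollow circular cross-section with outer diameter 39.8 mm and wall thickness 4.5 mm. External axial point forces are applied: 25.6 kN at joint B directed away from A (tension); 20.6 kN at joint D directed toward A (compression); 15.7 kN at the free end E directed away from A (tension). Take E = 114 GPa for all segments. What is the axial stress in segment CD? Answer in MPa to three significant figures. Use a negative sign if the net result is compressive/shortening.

-5.21 MPa

Internal axial forces (sectioning from the free end, tension +): N_DE = 15.7 kN, N_CD = -4.9 kN, N_BC = -4.9 kN, N_AB = 20.7 kN.
A_CD = 941.2 mm².
σ_CD = N_CD/A_CD = -4900/941.2 = -5.206 MPa.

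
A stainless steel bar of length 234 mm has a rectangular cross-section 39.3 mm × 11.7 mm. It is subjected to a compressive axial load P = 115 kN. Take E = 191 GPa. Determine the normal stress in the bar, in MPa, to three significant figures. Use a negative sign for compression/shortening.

-250 MPa

A = 459.8 mm².
σ = N/A = -115000/459.8 = -250.1 MPa.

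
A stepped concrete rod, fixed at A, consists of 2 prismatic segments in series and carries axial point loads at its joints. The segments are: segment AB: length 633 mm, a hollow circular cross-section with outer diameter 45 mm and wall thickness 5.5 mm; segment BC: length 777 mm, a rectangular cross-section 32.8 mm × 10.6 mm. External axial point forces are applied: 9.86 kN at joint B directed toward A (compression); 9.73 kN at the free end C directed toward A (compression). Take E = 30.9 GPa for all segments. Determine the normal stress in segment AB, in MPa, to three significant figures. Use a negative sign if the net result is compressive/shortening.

-28.7 MPa

Internal axial forces (sectioning from the free end, tension +): N_BC = -9.73 kN, N_AB = -19.59 kN.
A_AB = 682.5 mm².
σ_AB = N_AB/A_AB = -19590/682.5 = -28.7 MPa.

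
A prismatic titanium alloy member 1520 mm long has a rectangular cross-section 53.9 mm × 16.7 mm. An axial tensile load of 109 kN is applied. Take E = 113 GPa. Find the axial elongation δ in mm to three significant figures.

1.63 mm

A = 900.1 mm².
δ_mech = NL/(AE) = 109000·1520/(900.1·113000) = 1.629 mm.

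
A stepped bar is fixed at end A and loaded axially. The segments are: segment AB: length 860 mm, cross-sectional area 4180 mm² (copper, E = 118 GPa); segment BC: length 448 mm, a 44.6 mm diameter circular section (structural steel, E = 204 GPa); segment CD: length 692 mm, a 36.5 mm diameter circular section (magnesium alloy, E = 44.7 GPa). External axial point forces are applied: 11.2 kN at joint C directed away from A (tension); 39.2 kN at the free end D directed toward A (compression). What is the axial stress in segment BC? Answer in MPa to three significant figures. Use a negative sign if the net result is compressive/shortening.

Internal axial forces (sectioning from the free end, tension +): N_CD = -39.2 kN, N_BC = -28 kN, N_AB = -28 kN.
A_BC = 1562 mm².
σ_BC = N_BC/A_BC = -28000/1562 = -17.92 MPa.

-17.9 MPa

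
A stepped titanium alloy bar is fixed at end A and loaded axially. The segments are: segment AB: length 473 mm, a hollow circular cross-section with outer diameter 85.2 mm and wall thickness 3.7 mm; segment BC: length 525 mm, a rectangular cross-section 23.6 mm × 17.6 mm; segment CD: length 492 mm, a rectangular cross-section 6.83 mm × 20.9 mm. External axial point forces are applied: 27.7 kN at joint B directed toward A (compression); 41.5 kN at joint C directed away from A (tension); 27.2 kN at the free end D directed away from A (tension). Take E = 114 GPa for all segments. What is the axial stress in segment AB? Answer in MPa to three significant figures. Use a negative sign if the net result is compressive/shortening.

Internal axial forces (sectioning from the free end, tension +): N_CD = 27.2 kN, N_BC = 68.7 kN, N_AB = 41 kN.
A_AB = 947.3 mm².
σ_AB = N_AB/A_AB = 41000/947.3 = 43.28 MPa.

43.3 MPa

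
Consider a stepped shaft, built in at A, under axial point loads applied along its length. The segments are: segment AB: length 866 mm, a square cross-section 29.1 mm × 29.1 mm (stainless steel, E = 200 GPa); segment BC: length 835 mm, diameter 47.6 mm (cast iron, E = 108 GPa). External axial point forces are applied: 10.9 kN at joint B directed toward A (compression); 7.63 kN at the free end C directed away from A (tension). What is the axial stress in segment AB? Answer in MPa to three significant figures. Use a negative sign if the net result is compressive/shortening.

-3.86 MPa

Internal axial forces (sectioning from the free end, tension +): N_BC = 7.63 kN, N_AB = -3.27 kN.
A_AB = 846.8 mm².
σ_AB = N_AB/A_AB = -3270/846.8 = -3.862 MPa.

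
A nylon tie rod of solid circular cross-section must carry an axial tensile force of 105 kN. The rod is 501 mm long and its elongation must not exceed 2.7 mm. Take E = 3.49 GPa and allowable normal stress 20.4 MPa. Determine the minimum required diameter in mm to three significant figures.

84.3 mm

Required area A ≥ P/σ_allow = 105000/20.4 = 5147 mm².
For a solid circular section, d ≥ √(4A/π) = 80.95 mm.
Elongation limit: A ≥ PL/(Eδ_allow) = 105000·501/(3490·2.7) = 5583 mm² ⇒ d ≥ 84.31 mm.
The elongation limit governs.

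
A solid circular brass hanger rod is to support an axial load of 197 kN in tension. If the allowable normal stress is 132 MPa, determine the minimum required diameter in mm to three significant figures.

43.6 mm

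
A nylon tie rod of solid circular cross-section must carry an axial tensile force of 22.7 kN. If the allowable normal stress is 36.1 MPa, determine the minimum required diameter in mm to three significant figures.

Required area A ≥ P/σ_allow = 22700/36.1 = 628.8 mm².
For a solid circular section, d ≥ √(4A/π) = 28.3 mm.

28.3 mm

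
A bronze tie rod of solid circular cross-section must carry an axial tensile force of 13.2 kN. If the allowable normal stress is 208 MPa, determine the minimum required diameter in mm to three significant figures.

Required area A ≥ P/σ_allow = 13200/208 = 63.46 mm².
For a solid circular section, d ≥ √(4A/π) = 8.989 mm.

8.99 mm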